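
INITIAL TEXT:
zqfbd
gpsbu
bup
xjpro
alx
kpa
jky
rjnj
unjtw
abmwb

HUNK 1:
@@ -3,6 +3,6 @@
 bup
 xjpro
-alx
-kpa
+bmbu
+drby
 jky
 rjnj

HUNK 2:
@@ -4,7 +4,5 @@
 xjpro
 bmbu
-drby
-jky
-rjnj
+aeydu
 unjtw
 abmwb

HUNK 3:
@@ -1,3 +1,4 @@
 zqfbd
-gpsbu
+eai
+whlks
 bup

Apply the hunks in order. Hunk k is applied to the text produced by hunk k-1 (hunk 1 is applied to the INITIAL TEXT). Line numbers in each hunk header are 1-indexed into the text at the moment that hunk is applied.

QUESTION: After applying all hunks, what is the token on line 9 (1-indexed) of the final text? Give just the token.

Answer: abmwb

Derivation:
Hunk 1: at line 3 remove [alx,kpa] add [bmbu,drby] -> 10 lines: zqfbd gpsbu bup xjpro bmbu drby jky rjnj unjtw abmwb
Hunk 2: at line 4 remove [drby,jky,rjnj] add [aeydu] -> 8 lines: zqfbd gpsbu bup xjpro bmbu aeydu unjtw abmwb
Hunk 3: at line 1 remove [gpsbu] add [eai,whlks] -> 9 lines: zqfbd eai whlks bup xjpro bmbu aeydu unjtw abmwb
Final line 9: abmwb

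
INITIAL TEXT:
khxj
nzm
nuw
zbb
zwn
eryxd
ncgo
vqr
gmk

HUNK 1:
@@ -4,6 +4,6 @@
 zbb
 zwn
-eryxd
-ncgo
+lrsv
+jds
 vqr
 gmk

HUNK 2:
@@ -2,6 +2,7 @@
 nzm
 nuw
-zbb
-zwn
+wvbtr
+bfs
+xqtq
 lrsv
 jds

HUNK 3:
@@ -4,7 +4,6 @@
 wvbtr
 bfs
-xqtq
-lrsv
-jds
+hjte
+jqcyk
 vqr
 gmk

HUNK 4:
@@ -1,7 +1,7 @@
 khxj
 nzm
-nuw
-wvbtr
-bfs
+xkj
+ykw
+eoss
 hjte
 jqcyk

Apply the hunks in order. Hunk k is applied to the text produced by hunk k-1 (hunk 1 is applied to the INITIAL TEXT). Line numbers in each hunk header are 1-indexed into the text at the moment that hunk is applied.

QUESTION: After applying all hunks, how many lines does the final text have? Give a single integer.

Answer: 9

Derivation:
Hunk 1: at line 4 remove [eryxd,ncgo] add [lrsv,jds] -> 9 lines: khxj nzm nuw zbb zwn lrsv jds vqr gmk
Hunk 2: at line 2 remove [zbb,zwn] add [wvbtr,bfs,xqtq] -> 10 lines: khxj nzm nuw wvbtr bfs xqtq lrsv jds vqr gmk
Hunk 3: at line 4 remove [xqtq,lrsv,jds] add [hjte,jqcyk] -> 9 lines: khxj nzm nuw wvbtr bfs hjte jqcyk vqr gmk
Hunk 4: at line 1 remove [nuw,wvbtr,bfs] add [xkj,ykw,eoss] -> 9 lines: khxj nzm xkj ykw eoss hjte jqcyk vqr gmk
Final line count: 9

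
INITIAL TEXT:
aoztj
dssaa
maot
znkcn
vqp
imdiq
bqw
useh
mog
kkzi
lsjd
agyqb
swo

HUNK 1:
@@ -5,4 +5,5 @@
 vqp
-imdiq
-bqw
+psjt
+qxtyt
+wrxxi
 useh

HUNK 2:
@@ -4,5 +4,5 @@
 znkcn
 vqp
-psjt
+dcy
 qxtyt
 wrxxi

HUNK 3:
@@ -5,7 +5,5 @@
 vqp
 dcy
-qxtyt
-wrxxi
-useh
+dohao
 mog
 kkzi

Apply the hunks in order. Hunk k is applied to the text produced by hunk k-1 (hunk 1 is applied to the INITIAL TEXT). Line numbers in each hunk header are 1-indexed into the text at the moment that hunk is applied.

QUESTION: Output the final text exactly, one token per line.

Hunk 1: at line 5 remove [imdiq,bqw] add [psjt,qxtyt,wrxxi] -> 14 lines: aoztj dssaa maot znkcn vqp psjt qxtyt wrxxi useh mog kkzi lsjd agyqb swo
Hunk 2: at line 4 remove [psjt] add [dcy] -> 14 lines: aoztj dssaa maot znkcn vqp dcy qxtyt wrxxi useh mog kkzi lsjd agyqb swo
Hunk 3: at line 5 remove [qxtyt,wrxxi,useh] add [dohao] -> 12 lines: aoztj dssaa maot znkcn vqp dcy dohao mog kkzi lsjd agyqb swo

Answer: aoztj
dssaa
maot
znkcn
vqp
dcy
dohao
mog
kkzi
lsjd
agyqb
swo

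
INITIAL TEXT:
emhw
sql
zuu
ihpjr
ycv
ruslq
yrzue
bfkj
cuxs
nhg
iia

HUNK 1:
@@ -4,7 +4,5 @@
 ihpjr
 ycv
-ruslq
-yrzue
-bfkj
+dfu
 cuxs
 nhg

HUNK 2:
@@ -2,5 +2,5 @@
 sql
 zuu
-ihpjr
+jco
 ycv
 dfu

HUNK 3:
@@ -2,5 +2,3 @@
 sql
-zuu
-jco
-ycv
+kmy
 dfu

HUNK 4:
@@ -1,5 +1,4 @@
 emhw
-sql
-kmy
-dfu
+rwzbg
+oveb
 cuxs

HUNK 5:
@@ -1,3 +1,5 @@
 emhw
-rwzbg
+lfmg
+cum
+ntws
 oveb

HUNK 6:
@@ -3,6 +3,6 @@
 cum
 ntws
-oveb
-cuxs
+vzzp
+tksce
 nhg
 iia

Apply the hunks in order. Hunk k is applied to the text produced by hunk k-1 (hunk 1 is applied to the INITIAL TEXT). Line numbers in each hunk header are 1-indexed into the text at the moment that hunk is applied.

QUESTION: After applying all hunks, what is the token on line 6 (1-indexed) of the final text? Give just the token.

Hunk 1: at line 4 remove [ruslq,yrzue,bfkj] add [dfu] -> 9 lines: emhw sql zuu ihpjr ycv dfu cuxs nhg iia
Hunk 2: at line 2 remove [ihpjr] add [jco] -> 9 lines: emhw sql zuu jco ycv dfu cuxs nhg iia
Hunk 3: at line 2 remove [zuu,jco,ycv] add [kmy] -> 7 lines: emhw sql kmy dfu cuxs nhg iia
Hunk 4: at line 1 remove [sql,kmy,dfu] add [rwzbg,oveb] -> 6 lines: emhw rwzbg oveb cuxs nhg iia
Hunk 5: at line 1 remove [rwzbg] add [lfmg,cum,ntws] -> 8 lines: emhw lfmg cum ntws oveb cuxs nhg iia
Hunk 6: at line 3 remove [oveb,cuxs] add [vzzp,tksce] -> 8 lines: emhw lfmg cum ntws vzzp tksce nhg iia
Final line 6: tksce

Answer: tksce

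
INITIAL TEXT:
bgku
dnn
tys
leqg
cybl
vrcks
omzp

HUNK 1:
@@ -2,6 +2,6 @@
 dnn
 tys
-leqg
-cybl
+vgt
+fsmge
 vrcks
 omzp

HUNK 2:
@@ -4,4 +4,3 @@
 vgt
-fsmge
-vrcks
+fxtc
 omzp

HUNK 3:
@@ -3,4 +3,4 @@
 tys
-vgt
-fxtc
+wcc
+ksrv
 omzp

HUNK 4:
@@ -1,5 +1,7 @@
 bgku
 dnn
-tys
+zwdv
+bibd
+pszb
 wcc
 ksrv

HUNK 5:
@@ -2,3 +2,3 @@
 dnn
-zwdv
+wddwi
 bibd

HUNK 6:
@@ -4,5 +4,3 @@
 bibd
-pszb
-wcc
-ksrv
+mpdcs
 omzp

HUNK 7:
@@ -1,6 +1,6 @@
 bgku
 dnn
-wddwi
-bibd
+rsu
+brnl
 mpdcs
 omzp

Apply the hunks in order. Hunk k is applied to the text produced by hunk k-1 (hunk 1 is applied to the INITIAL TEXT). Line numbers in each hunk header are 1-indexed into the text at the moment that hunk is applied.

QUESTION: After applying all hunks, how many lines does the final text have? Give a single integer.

Answer: 6

Derivation:
Hunk 1: at line 2 remove [leqg,cybl] add [vgt,fsmge] -> 7 lines: bgku dnn tys vgt fsmge vrcks omzp
Hunk 2: at line 4 remove [fsmge,vrcks] add [fxtc] -> 6 lines: bgku dnn tys vgt fxtc omzp
Hunk 3: at line 3 remove [vgt,fxtc] add [wcc,ksrv] -> 6 lines: bgku dnn tys wcc ksrv omzp
Hunk 4: at line 1 remove [tys] add [zwdv,bibd,pszb] -> 8 lines: bgku dnn zwdv bibd pszb wcc ksrv omzp
Hunk 5: at line 2 remove [zwdv] add [wddwi] -> 8 lines: bgku dnn wddwi bibd pszb wcc ksrv omzp
Hunk 6: at line 4 remove [pszb,wcc,ksrv] add [mpdcs] -> 6 lines: bgku dnn wddwi bibd mpdcs omzp
Hunk 7: at line 1 remove [wddwi,bibd] add [rsu,brnl] -> 6 lines: bgku dnn rsu brnl mpdcs omzp
Final line count: 6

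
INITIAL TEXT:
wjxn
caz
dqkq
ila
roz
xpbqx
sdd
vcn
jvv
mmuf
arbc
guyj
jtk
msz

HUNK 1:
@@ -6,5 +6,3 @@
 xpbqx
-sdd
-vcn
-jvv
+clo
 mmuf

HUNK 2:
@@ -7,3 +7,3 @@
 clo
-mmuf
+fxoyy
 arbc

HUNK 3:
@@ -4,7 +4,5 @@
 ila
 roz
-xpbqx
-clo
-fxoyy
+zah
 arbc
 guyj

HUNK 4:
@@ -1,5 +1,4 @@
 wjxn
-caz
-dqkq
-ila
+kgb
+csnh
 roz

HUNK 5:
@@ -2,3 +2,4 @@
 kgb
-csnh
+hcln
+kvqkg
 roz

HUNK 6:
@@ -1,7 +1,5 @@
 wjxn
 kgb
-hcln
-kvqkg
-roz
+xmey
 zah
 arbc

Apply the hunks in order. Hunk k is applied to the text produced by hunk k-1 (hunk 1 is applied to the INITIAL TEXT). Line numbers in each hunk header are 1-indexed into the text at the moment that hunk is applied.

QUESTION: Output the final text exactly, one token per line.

Hunk 1: at line 6 remove [sdd,vcn,jvv] add [clo] -> 12 lines: wjxn caz dqkq ila roz xpbqx clo mmuf arbc guyj jtk msz
Hunk 2: at line 7 remove [mmuf] add [fxoyy] -> 12 lines: wjxn caz dqkq ila roz xpbqx clo fxoyy arbc guyj jtk msz
Hunk 3: at line 4 remove [xpbqx,clo,fxoyy] add [zah] -> 10 lines: wjxn caz dqkq ila roz zah arbc guyj jtk msz
Hunk 4: at line 1 remove [caz,dqkq,ila] add [kgb,csnh] -> 9 lines: wjxn kgb csnh roz zah arbc guyj jtk msz
Hunk 5: at line 2 remove [csnh] add [hcln,kvqkg] -> 10 lines: wjxn kgb hcln kvqkg roz zah arbc guyj jtk msz
Hunk 6: at line 1 remove [hcln,kvqkg,roz] add [xmey] -> 8 lines: wjxn kgb xmey zah arbc guyj jtk msz

Answer: wjxn
kgb
xmey
zah
arbc
guyj
jtk
msz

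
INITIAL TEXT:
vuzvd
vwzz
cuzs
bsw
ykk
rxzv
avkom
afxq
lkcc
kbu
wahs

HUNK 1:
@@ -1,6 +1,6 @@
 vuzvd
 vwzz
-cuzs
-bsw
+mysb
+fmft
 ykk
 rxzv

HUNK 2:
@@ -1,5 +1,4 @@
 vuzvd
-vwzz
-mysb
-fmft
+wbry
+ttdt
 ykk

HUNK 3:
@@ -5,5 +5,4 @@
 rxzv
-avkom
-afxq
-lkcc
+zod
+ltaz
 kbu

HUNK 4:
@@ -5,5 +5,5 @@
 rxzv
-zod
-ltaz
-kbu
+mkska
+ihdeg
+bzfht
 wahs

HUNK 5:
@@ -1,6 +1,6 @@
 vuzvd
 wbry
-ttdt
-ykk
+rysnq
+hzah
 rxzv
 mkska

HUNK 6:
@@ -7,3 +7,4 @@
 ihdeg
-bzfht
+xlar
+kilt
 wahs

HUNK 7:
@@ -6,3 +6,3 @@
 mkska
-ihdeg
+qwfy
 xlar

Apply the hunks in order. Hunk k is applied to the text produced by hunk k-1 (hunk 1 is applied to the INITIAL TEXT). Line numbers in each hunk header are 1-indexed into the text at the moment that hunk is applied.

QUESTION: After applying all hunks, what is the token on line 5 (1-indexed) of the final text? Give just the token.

Answer: rxzv

Derivation:
Hunk 1: at line 1 remove [cuzs,bsw] add [mysb,fmft] -> 11 lines: vuzvd vwzz mysb fmft ykk rxzv avkom afxq lkcc kbu wahs
Hunk 2: at line 1 remove [vwzz,mysb,fmft] add [wbry,ttdt] -> 10 lines: vuzvd wbry ttdt ykk rxzv avkom afxq lkcc kbu wahs
Hunk 3: at line 5 remove [avkom,afxq,lkcc] add [zod,ltaz] -> 9 lines: vuzvd wbry ttdt ykk rxzv zod ltaz kbu wahs
Hunk 4: at line 5 remove [zod,ltaz,kbu] add [mkska,ihdeg,bzfht] -> 9 lines: vuzvd wbry ttdt ykk rxzv mkska ihdeg bzfht wahs
Hunk 5: at line 1 remove [ttdt,ykk] add [rysnq,hzah] -> 9 lines: vuzvd wbry rysnq hzah rxzv mkska ihdeg bzfht wahs
Hunk 6: at line 7 remove [bzfht] add [xlar,kilt] -> 10 lines: vuzvd wbry rysnq hzah rxzv mkska ihdeg xlar kilt wahs
Hunk 7: at line 6 remove [ihdeg] add [qwfy] -> 10 lines: vuzvd wbry rysnq hzah rxzv mkska qwfy xlar kilt wahs
Final line 5: rxzv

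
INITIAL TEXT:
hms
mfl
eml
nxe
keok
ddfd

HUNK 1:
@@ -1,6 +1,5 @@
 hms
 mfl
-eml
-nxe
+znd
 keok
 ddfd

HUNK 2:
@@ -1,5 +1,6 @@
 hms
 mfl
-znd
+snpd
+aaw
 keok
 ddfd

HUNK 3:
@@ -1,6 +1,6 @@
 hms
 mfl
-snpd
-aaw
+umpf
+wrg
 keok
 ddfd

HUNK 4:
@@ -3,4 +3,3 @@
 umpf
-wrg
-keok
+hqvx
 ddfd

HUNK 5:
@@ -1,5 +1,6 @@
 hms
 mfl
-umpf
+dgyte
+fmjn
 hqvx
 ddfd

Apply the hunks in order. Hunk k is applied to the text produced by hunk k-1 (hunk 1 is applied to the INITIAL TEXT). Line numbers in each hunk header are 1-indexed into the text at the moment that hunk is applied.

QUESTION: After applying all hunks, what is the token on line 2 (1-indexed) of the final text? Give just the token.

Hunk 1: at line 1 remove [eml,nxe] add [znd] -> 5 lines: hms mfl znd keok ddfd
Hunk 2: at line 1 remove [znd] add [snpd,aaw] -> 6 lines: hms mfl snpd aaw keok ddfd
Hunk 3: at line 1 remove [snpd,aaw] add [umpf,wrg] -> 6 lines: hms mfl umpf wrg keok ddfd
Hunk 4: at line 3 remove [wrg,keok] add [hqvx] -> 5 lines: hms mfl umpf hqvx ddfd
Hunk 5: at line 1 remove [umpf] add [dgyte,fmjn] -> 6 lines: hms mfl dgyte fmjn hqvx ddfd
Final line 2: mfl

Answer: mfl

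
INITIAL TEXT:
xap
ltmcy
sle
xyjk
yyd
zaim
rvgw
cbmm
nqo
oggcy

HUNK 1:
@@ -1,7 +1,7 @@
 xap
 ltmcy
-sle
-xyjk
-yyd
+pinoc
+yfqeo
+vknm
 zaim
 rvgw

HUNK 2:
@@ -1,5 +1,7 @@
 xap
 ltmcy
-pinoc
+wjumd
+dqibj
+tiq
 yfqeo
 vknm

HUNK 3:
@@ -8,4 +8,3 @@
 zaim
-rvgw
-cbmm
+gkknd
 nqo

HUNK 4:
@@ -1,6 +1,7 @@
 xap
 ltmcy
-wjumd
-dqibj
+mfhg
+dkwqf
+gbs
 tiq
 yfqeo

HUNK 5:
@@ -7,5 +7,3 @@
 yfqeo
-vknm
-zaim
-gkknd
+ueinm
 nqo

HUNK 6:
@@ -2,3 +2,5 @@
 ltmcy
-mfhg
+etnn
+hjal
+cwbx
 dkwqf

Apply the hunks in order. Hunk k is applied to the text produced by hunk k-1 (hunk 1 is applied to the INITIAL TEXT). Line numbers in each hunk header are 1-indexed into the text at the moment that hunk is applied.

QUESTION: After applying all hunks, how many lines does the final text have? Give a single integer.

Answer: 12

Derivation:
Hunk 1: at line 1 remove [sle,xyjk,yyd] add [pinoc,yfqeo,vknm] -> 10 lines: xap ltmcy pinoc yfqeo vknm zaim rvgw cbmm nqo oggcy
Hunk 2: at line 1 remove [pinoc] add [wjumd,dqibj,tiq] -> 12 lines: xap ltmcy wjumd dqibj tiq yfqeo vknm zaim rvgw cbmm nqo oggcy
Hunk 3: at line 8 remove [rvgw,cbmm] add [gkknd] -> 11 lines: xap ltmcy wjumd dqibj tiq yfqeo vknm zaim gkknd nqo oggcy
Hunk 4: at line 1 remove [wjumd,dqibj] add [mfhg,dkwqf,gbs] -> 12 lines: xap ltmcy mfhg dkwqf gbs tiq yfqeo vknm zaim gkknd nqo oggcy
Hunk 5: at line 7 remove [vknm,zaim,gkknd] add [ueinm] -> 10 lines: xap ltmcy mfhg dkwqf gbs tiq yfqeo ueinm nqo oggcy
Hunk 6: at line 2 remove [mfhg] add [etnn,hjal,cwbx] -> 12 lines: xap ltmcy etnn hjal cwbx dkwqf gbs tiq yfqeo ueinm nqo oggcy
Final line count: 12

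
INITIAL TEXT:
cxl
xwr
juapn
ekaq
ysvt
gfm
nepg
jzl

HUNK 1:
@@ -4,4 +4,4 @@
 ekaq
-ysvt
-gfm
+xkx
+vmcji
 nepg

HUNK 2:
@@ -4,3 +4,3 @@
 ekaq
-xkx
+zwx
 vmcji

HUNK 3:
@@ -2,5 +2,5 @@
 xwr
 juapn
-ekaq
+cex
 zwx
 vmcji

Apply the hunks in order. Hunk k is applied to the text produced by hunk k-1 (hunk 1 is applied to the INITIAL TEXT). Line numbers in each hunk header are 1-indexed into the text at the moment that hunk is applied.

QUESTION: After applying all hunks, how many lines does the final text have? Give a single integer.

Hunk 1: at line 4 remove [ysvt,gfm] add [xkx,vmcji] -> 8 lines: cxl xwr juapn ekaq xkx vmcji nepg jzl
Hunk 2: at line 4 remove [xkx] add [zwx] -> 8 lines: cxl xwr juapn ekaq zwx vmcji nepg jzl
Hunk 3: at line 2 remove [ekaq] add [cex] -> 8 lines: cxl xwr juapn cex zwx vmcji nepg jzl
Final line count: 8

Answer: 8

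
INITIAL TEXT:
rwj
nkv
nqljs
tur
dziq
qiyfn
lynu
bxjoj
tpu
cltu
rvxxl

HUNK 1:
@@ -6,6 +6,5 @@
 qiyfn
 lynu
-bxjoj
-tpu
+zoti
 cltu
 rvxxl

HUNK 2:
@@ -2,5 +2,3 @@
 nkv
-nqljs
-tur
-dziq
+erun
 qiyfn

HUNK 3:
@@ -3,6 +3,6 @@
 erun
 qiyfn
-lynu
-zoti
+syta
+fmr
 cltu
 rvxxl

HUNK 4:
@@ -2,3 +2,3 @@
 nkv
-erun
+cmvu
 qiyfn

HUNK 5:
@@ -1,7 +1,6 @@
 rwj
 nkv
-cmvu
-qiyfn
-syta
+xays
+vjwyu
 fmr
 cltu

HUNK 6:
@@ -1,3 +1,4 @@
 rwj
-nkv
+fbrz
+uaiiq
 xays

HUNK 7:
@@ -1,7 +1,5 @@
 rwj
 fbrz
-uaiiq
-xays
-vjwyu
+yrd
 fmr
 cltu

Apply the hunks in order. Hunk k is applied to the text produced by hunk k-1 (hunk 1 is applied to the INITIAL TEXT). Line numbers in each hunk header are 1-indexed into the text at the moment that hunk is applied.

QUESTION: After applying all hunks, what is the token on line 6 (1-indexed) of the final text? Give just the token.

Answer: rvxxl

Derivation:
Hunk 1: at line 6 remove [bxjoj,tpu] add [zoti] -> 10 lines: rwj nkv nqljs tur dziq qiyfn lynu zoti cltu rvxxl
Hunk 2: at line 2 remove [nqljs,tur,dziq] add [erun] -> 8 lines: rwj nkv erun qiyfn lynu zoti cltu rvxxl
Hunk 3: at line 3 remove [lynu,zoti] add [syta,fmr] -> 8 lines: rwj nkv erun qiyfn syta fmr cltu rvxxl
Hunk 4: at line 2 remove [erun] add [cmvu] -> 8 lines: rwj nkv cmvu qiyfn syta fmr cltu rvxxl
Hunk 5: at line 1 remove [cmvu,qiyfn,syta] add [xays,vjwyu] -> 7 lines: rwj nkv xays vjwyu fmr cltu rvxxl
Hunk 6: at line 1 remove [nkv] add [fbrz,uaiiq] -> 8 lines: rwj fbrz uaiiq xays vjwyu fmr cltu rvxxl
Hunk 7: at line 1 remove [uaiiq,xays,vjwyu] add [yrd] -> 6 lines: rwj fbrz yrd fmr cltu rvxxl
Final line 6: rvxxl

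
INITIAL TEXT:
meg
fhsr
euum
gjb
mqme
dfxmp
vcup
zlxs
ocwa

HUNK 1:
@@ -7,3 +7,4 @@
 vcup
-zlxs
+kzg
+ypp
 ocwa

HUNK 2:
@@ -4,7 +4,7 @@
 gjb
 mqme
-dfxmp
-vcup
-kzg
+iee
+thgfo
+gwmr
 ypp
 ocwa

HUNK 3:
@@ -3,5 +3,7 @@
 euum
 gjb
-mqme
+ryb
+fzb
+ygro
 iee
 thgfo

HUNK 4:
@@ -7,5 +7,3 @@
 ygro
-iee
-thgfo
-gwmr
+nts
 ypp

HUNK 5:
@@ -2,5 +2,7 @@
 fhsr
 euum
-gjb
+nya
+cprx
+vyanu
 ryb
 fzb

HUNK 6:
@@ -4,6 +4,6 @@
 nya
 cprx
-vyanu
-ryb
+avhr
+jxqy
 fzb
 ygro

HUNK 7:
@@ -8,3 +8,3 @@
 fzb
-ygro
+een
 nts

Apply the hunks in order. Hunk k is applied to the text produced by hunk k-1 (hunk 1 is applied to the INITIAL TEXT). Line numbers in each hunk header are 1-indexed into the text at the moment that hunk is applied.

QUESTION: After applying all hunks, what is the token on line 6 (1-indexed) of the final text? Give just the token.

Hunk 1: at line 7 remove [zlxs] add [kzg,ypp] -> 10 lines: meg fhsr euum gjb mqme dfxmp vcup kzg ypp ocwa
Hunk 2: at line 4 remove [dfxmp,vcup,kzg] add [iee,thgfo,gwmr] -> 10 lines: meg fhsr euum gjb mqme iee thgfo gwmr ypp ocwa
Hunk 3: at line 3 remove [mqme] add [ryb,fzb,ygro] -> 12 lines: meg fhsr euum gjb ryb fzb ygro iee thgfo gwmr ypp ocwa
Hunk 4: at line 7 remove [iee,thgfo,gwmr] add [nts] -> 10 lines: meg fhsr euum gjb ryb fzb ygro nts ypp ocwa
Hunk 5: at line 2 remove [gjb] add [nya,cprx,vyanu] -> 12 lines: meg fhsr euum nya cprx vyanu ryb fzb ygro nts ypp ocwa
Hunk 6: at line 4 remove [vyanu,ryb] add [avhr,jxqy] -> 12 lines: meg fhsr euum nya cprx avhr jxqy fzb ygro nts ypp ocwa
Hunk 7: at line 8 remove [ygro] add [een] -> 12 lines: meg fhsr euum nya cprx avhr jxqy fzb een nts ypp ocwa
Final line 6: avhr

Answer: avhr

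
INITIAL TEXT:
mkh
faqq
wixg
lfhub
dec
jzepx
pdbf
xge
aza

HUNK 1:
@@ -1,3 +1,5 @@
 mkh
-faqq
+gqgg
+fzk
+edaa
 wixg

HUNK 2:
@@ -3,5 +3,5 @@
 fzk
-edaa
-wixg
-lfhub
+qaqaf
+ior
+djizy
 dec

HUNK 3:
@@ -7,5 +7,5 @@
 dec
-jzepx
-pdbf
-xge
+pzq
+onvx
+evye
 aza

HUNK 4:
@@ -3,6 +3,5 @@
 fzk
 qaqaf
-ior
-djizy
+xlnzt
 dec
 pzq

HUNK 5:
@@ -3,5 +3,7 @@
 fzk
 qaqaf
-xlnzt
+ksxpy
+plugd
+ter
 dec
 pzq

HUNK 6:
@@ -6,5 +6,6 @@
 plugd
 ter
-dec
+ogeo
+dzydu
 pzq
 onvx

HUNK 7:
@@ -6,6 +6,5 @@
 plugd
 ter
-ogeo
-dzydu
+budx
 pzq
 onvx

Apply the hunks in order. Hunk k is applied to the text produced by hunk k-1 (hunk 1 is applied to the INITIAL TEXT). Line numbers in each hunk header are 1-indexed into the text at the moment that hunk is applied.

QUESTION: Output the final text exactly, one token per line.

Hunk 1: at line 1 remove [faqq] add [gqgg,fzk,edaa] -> 11 lines: mkh gqgg fzk edaa wixg lfhub dec jzepx pdbf xge aza
Hunk 2: at line 3 remove [edaa,wixg,lfhub] add [qaqaf,ior,djizy] -> 11 lines: mkh gqgg fzk qaqaf ior djizy dec jzepx pdbf xge aza
Hunk 3: at line 7 remove [jzepx,pdbf,xge] add [pzq,onvx,evye] -> 11 lines: mkh gqgg fzk qaqaf ior djizy dec pzq onvx evye aza
Hunk 4: at line 3 remove [ior,djizy] add [xlnzt] -> 10 lines: mkh gqgg fzk qaqaf xlnzt dec pzq onvx evye aza
Hunk 5: at line 3 remove [xlnzt] add [ksxpy,plugd,ter] -> 12 lines: mkh gqgg fzk qaqaf ksxpy plugd ter dec pzq onvx evye aza
Hunk 6: at line 6 remove [dec] add [ogeo,dzydu] -> 13 lines: mkh gqgg fzk qaqaf ksxpy plugd ter ogeo dzydu pzq onvx evye aza
Hunk 7: at line 6 remove [ogeo,dzydu] add [budx] -> 12 lines: mkh gqgg fzk qaqaf ksxpy plugd ter budx pzq onvx evye aza

Answer: mkh
gqgg
fzk
qaqaf
ksxpy
plugd
ter
budx
pzq
onvx
evye
aza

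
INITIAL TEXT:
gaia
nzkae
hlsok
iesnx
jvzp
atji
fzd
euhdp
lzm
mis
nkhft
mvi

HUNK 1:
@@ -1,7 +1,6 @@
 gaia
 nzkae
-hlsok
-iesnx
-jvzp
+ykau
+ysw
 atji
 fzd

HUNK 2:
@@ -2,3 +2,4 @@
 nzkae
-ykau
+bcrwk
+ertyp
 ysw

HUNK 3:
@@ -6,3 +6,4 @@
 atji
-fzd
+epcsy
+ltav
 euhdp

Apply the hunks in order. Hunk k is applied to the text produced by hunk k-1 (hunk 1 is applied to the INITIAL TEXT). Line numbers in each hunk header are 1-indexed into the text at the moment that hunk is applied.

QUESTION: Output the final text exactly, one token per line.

Answer: gaia
nzkae
bcrwk
ertyp
ysw
atji
epcsy
ltav
euhdp
lzm
mis
nkhft
mvi

Derivation:
Hunk 1: at line 1 remove [hlsok,iesnx,jvzp] add [ykau,ysw] -> 11 lines: gaia nzkae ykau ysw atji fzd euhdp lzm mis nkhft mvi
Hunk 2: at line 2 remove [ykau] add [bcrwk,ertyp] -> 12 lines: gaia nzkae bcrwk ertyp ysw atji fzd euhdp lzm mis nkhft mvi
Hunk 3: at line 6 remove [fzd] add [epcsy,ltav] -> 13 lines: gaia nzkae bcrwk ertyp ysw atji epcsy ltav euhdp lzm mis nkhft mvi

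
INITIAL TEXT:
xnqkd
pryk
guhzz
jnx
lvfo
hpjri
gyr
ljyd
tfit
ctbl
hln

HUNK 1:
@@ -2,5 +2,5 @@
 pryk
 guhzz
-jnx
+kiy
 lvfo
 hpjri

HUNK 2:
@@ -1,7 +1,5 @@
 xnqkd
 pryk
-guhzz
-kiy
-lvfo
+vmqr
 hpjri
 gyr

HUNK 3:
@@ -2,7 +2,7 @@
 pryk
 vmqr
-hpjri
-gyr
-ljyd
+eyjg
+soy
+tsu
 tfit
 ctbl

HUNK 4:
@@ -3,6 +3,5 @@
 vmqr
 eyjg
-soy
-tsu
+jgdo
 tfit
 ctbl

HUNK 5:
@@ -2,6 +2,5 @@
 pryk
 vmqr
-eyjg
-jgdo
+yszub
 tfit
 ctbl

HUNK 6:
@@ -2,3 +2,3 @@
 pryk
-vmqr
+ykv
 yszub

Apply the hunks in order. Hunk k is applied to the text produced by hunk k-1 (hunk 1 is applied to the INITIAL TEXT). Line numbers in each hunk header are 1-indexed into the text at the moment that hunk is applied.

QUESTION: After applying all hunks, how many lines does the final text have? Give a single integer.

Answer: 7

Derivation:
Hunk 1: at line 2 remove [jnx] add [kiy] -> 11 lines: xnqkd pryk guhzz kiy lvfo hpjri gyr ljyd tfit ctbl hln
Hunk 2: at line 1 remove [guhzz,kiy,lvfo] add [vmqr] -> 9 lines: xnqkd pryk vmqr hpjri gyr ljyd tfit ctbl hln
Hunk 3: at line 2 remove [hpjri,gyr,ljyd] add [eyjg,soy,tsu] -> 9 lines: xnqkd pryk vmqr eyjg soy tsu tfit ctbl hln
Hunk 4: at line 3 remove [soy,tsu] add [jgdo] -> 8 lines: xnqkd pryk vmqr eyjg jgdo tfit ctbl hln
Hunk 5: at line 2 remove [eyjg,jgdo] add [yszub] -> 7 lines: xnqkd pryk vmqr yszub tfit ctbl hln
Hunk 6: at line 2 remove [vmqr] add [ykv] -> 7 lines: xnqkd pryk ykv yszub tfit ctbl hln
Final line count: 7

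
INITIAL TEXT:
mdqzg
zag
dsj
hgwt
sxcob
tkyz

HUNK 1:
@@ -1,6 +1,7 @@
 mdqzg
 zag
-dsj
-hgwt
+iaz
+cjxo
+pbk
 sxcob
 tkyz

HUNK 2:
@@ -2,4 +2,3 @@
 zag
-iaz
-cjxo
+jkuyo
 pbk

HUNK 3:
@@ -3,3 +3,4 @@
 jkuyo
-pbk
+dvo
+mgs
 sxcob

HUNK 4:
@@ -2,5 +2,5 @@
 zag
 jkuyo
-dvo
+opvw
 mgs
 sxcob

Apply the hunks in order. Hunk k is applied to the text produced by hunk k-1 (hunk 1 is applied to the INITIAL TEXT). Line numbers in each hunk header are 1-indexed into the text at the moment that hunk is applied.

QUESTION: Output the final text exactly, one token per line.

Answer: mdqzg
zag
jkuyo
opvw
mgs
sxcob
tkyz

Derivation:
Hunk 1: at line 1 remove [dsj,hgwt] add [iaz,cjxo,pbk] -> 7 lines: mdqzg zag iaz cjxo pbk sxcob tkyz
Hunk 2: at line 2 remove [iaz,cjxo] add [jkuyo] -> 6 lines: mdqzg zag jkuyo pbk sxcob tkyz
Hunk 3: at line 3 remove [pbk] add [dvo,mgs] -> 7 lines: mdqzg zag jkuyo dvo mgs sxcob tkyz
Hunk 4: at line 2 remove [dvo] add [opvw] -> 7 lines: mdqzg zag jkuyo opvw mgs sxcob tkyz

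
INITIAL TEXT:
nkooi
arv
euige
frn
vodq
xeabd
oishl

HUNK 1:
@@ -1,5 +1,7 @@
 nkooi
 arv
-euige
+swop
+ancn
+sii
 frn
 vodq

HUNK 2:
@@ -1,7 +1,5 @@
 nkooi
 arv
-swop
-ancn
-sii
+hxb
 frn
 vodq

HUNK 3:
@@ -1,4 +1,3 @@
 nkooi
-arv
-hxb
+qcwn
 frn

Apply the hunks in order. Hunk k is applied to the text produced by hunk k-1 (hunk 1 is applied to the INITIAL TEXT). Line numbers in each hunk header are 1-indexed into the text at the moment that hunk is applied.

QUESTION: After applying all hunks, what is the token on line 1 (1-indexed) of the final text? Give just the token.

Hunk 1: at line 1 remove [euige] add [swop,ancn,sii] -> 9 lines: nkooi arv swop ancn sii frn vodq xeabd oishl
Hunk 2: at line 1 remove [swop,ancn,sii] add [hxb] -> 7 lines: nkooi arv hxb frn vodq xeabd oishl
Hunk 3: at line 1 remove [arv,hxb] add [qcwn] -> 6 lines: nkooi qcwn frn vodq xeabd oishl
Final line 1: nkooi

Answer: nkooi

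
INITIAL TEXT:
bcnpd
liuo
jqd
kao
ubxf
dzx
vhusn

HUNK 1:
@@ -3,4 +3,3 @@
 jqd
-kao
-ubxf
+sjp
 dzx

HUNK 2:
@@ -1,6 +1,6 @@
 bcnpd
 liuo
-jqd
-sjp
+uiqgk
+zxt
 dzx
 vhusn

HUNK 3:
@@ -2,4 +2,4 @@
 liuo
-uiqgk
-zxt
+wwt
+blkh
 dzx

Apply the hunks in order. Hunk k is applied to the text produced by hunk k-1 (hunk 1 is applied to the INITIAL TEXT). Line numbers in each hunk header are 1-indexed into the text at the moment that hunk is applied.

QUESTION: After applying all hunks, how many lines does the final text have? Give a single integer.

Answer: 6

Derivation:
Hunk 1: at line 3 remove [kao,ubxf] add [sjp] -> 6 lines: bcnpd liuo jqd sjp dzx vhusn
Hunk 2: at line 1 remove [jqd,sjp] add [uiqgk,zxt] -> 6 lines: bcnpd liuo uiqgk zxt dzx vhusn
Hunk 3: at line 2 remove [uiqgk,zxt] add [wwt,blkh] -> 6 lines: bcnpd liuo wwt blkh dzx vhusn
Final line count: 6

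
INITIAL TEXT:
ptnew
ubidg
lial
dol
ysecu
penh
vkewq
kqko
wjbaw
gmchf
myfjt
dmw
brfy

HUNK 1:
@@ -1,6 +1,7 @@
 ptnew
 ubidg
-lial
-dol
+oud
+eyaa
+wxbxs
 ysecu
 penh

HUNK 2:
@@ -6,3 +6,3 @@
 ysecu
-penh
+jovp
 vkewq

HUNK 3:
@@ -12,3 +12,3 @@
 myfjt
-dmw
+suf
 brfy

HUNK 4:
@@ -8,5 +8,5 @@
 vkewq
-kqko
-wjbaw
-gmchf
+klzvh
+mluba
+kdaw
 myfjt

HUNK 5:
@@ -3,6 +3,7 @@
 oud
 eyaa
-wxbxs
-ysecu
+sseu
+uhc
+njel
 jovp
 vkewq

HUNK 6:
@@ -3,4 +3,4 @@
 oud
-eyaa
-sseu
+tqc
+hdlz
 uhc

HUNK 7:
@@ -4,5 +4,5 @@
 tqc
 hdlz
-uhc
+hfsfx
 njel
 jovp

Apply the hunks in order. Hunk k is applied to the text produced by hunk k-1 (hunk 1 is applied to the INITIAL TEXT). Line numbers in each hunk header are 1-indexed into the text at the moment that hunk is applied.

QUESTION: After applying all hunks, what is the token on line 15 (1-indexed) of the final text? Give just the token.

Hunk 1: at line 1 remove [lial,dol] add [oud,eyaa,wxbxs] -> 14 lines: ptnew ubidg oud eyaa wxbxs ysecu penh vkewq kqko wjbaw gmchf myfjt dmw brfy
Hunk 2: at line 6 remove [penh] add [jovp] -> 14 lines: ptnew ubidg oud eyaa wxbxs ysecu jovp vkewq kqko wjbaw gmchf myfjt dmw brfy
Hunk 3: at line 12 remove [dmw] add [suf] -> 14 lines: ptnew ubidg oud eyaa wxbxs ysecu jovp vkewq kqko wjbaw gmchf myfjt suf brfy
Hunk 4: at line 8 remove [kqko,wjbaw,gmchf] add [klzvh,mluba,kdaw] -> 14 lines: ptnew ubidg oud eyaa wxbxs ysecu jovp vkewq klzvh mluba kdaw myfjt suf brfy
Hunk 5: at line 3 remove [wxbxs,ysecu] add [sseu,uhc,njel] -> 15 lines: ptnew ubidg oud eyaa sseu uhc njel jovp vkewq klzvh mluba kdaw myfjt suf brfy
Hunk 6: at line 3 remove [eyaa,sseu] add [tqc,hdlz] -> 15 lines: ptnew ubidg oud tqc hdlz uhc njel jovp vkewq klzvh mluba kdaw myfjt suf brfy
Hunk 7: at line 4 remove [uhc] add [hfsfx] -> 15 lines: ptnew ubidg oud tqc hdlz hfsfx njel jovp vkewq klzvh mluba kdaw myfjt suf brfy
Final line 15: brfy

Answer: brfy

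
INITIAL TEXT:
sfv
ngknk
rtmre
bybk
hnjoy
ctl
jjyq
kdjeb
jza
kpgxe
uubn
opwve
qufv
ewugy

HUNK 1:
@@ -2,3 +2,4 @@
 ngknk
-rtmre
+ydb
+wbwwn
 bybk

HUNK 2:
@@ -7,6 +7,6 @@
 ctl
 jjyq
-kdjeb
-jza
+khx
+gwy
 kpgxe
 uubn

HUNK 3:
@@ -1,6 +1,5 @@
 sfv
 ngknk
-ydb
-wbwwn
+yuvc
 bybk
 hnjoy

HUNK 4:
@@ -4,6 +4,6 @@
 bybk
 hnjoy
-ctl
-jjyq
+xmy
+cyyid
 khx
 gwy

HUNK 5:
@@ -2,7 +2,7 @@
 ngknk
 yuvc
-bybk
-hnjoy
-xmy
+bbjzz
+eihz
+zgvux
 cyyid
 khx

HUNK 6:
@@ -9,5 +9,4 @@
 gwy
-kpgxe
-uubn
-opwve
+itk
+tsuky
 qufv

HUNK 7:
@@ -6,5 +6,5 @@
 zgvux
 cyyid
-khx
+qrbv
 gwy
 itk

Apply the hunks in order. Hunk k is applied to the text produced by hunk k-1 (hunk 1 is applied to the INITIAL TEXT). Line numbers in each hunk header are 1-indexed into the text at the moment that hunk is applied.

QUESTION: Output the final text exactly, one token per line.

Hunk 1: at line 2 remove [rtmre] add [ydb,wbwwn] -> 15 lines: sfv ngknk ydb wbwwn bybk hnjoy ctl jjyq kdjeb jza kpgxe uubn opwve qufv ewugy
Hunk 2: at line 7 remove [kdjeb,jza] add [khx,gwy] -> 15 lines: sfv ngknk ydb wbwwn bybk hnjoy ctl jjyq khx gwy kpgxe uubn opwve qufv ewugy
Hunk 3: at line 1 remove [ydb,wbwwn] add [yuvc] -> 14 lines: sfv ngknk yuvc bybk hnjoy ctl jjyq khx gwy kpgxe uubn opwve qufv ewugy
Hunk 4: at line 4 remove [ctl,jjyq] add [xmy,cyyid] -> 14 lines: sfv ngknk yuvc bybk hnjoy xmy cyyid khx gwy kpgxe uubn opwve qufv ewugy
Hunk 5: at line 2 remove [bybk,hnjoy,xmy] add [bbjzz,eihz,zgvux] -> 14 lines: sfv ngknk yuvc bbjzz eihz zgvux cyyid khx gwy kpgxe uubn opwve qufv ewugy
Hunk 6: at line 9 remove [kpgxe,uubn,opwve] add [itk,tsuky] -> 13 lines: sfv ngknk yuvc bbjzz eihz zgvux cyyid khx gwy itk tsuky qufv ewugy
Hunk 7: at line 6 remove [khx] add [qrbv] -> 13 lines: sfv ngknk yuvc bbjzz eihz zgvux cyyid qrbv gwy itk tsuky qufv ewugy

Answer: sfv
ngknk
yuvc
bbjzz
eihz
zgvux
cyyid
qrbv
gwy
itk
tsuky
qufv
ewugy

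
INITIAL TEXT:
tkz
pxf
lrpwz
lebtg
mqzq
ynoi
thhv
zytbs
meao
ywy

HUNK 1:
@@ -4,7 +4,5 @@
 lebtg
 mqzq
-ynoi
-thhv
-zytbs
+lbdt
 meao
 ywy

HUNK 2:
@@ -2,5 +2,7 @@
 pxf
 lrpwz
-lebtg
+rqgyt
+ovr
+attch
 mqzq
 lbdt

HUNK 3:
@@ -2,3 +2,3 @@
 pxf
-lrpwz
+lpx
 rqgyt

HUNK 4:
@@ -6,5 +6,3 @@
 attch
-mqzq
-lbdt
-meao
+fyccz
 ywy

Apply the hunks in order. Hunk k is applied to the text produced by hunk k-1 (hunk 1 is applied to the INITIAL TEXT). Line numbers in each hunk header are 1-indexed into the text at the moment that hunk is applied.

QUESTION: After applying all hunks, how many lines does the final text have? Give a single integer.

Answer: 8

Derivation:
Hunk 1: at line 4 remove [ynoi,thhv,zytbs] add [lbdt] -> 8 lines: tkz pxf lrpwz lebtg mqzq lbdt meao ywy
Hunk 2: at line 2 remove [lebtg] add [rqgyt,ovr,attch] -> 10 lines: tkz pxf lrpwz rqgyt ovr attch mqzq lbdt meao ywy
Hunk 3: at line 2 remove [lrpwz] add [lpx] -> 10 lines: tkz pxf lpx rqgyt ovr attch mqzq lbdt meao ywy
Hunk 4: at line 6 remove [mqzq,lbdt,meao] add [fyccz] -> 8 lines: tkz pxf lpx rqgyt ovr attch fyccz ywy
Final line count: 8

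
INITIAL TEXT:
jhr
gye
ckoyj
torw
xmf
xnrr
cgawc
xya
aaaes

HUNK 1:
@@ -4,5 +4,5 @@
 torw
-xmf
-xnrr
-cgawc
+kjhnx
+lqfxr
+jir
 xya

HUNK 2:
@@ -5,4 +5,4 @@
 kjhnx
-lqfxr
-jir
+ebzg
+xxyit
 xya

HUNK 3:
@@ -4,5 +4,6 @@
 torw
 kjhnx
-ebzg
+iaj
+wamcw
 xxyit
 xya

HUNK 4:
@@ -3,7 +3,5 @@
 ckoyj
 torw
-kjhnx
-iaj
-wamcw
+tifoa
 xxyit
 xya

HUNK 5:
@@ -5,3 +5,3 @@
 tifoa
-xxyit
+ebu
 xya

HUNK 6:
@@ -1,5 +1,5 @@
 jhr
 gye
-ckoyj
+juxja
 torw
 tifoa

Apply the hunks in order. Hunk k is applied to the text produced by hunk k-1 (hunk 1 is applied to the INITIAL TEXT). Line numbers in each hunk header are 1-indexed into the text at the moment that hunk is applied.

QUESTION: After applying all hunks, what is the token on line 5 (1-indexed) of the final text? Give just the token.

Hunk 1: at line 4 remove [xmf,xnrr,cgawc] add [kjhnx,lqfxr,jir] -> 9 lines: jhr gye ckoyj torw kjhnx lqfxr jir xya aaaes
Hunk 2: at line 5 remove [lqfxr,jir] add [ebzg,xxyit] -> 9 lines: jhr gye ckoyj torw kjhnx ebzg xxyit xya aaaes
Hunk 3: at line 4 remove [ebzg] add [iaj,wamcw] -> 10 lines: jhr gye ckoyj torw kjhnx iaj wamcw xxyit xya aaaes
Hunk 4: at line 3 remove [kjhnx,iaj,wamcw] add [tifoa] -> 8 lines: jhr gye ckoyj torw tifoa xxyit xya aaaes
Hunk 5: at line 5 remove [xxyit] add [ebu] -> 8 lines: jhr gye ckoyj torw tifoa ebu xya aaaes
Hunk 6: at line 1 remove [ckoyj] add [juxja] -> 8 lines: jhr gye juxja torw tifoa ebu xya aaaes
Final line 5: tifoa

Answer: tifoa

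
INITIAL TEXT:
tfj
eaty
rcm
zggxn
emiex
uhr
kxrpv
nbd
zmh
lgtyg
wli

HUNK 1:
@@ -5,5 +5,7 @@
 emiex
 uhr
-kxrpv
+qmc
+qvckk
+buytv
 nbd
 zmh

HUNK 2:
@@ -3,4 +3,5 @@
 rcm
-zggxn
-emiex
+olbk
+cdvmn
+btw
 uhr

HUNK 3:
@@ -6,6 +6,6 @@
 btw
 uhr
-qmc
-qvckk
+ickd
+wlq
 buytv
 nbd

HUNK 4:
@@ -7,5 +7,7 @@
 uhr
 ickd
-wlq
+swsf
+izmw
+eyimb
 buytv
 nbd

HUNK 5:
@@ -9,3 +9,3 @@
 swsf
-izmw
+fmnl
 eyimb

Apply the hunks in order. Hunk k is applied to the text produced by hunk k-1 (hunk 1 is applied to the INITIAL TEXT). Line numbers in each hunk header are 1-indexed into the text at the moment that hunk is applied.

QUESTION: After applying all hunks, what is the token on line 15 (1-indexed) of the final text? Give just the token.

Answer: lgtyg

Derivation:
Hunk 1: at line 5 remove [kxrpv] add [qmc,qvckk,buytv] -> 13 lines: tfj eaty rcm zggxn emiex uhr qmc qvckk buytv nbd zmh lgtyg wli
Hunk 2: at line 3 remove [zggxn,emiex] add [olbk,cdvmn,btw] -> 14 lines: tfj eaty rcm olbk cdvmn btw uhr qmc qvckk buytv nbd zmh lgtyg wli
Hunk 3: at line 6 remove [qmc,qvckk] add [ickd,wlq] -> 14 lines: tfj eaty rcm olbk cdvmn btw uhr ickd wlq buytv nbd zmh lgtyg wli
Hunk 4: at line 7 remove [wlq] add [swsf,izmw,eyimb] -> 16 lines: tfj eaty rcm olbk cdvmn btw uhr ickd swsf izmw eyimb buytv nbd zmh lgtyg wli
Hunk 5: at line 9 remove [izmw] add [fmnl] -> 16 lines: tfj eaty rcm olbk cdvmn btw uhr ickd swsf fmnl eyimb buytv nbd zmh lgtyg wli
Final line 15: lgtyg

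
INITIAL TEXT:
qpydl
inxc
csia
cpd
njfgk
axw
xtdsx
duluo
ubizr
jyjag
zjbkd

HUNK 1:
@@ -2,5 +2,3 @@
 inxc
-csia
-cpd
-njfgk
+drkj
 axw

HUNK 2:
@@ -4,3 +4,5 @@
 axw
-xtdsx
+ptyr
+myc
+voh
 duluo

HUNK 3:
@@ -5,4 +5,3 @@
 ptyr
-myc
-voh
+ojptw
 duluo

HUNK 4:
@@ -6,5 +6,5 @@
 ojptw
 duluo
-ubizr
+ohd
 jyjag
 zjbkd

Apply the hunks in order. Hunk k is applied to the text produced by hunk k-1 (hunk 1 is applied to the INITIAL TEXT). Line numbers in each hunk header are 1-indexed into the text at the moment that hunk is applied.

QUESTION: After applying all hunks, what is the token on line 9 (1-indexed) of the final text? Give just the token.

Answer: jyjag

Derivation:
Hunk 1: at line 2 remove [csia,cpd,njfgk] add [drkj] -> 9 lines: qpydl inxc drkj axw xtdsx duluo ubizr jyjag zjbkd
Hunk 2: at line 4 remove [xtdsx] add [ptyr,myc,voh] -> 11 lines: qpydl inxc drkj axw ptyr myc voh duluo ubizr jyjag zjbkd
Hunk 3: at line 5 remove [myc,voh] add [ojptw] -> 10 lines: qpydl inxc drkj axw ptyr ojptw duluo ubizr jyjag zjbkd
Hunk 4: at line 6 remove [ubizr] add [ohd] -> 10 lines: qpydl inxc drkj axw ptyr ojptw duluo ohd jyjag zjbkd
Final line 9: jyjag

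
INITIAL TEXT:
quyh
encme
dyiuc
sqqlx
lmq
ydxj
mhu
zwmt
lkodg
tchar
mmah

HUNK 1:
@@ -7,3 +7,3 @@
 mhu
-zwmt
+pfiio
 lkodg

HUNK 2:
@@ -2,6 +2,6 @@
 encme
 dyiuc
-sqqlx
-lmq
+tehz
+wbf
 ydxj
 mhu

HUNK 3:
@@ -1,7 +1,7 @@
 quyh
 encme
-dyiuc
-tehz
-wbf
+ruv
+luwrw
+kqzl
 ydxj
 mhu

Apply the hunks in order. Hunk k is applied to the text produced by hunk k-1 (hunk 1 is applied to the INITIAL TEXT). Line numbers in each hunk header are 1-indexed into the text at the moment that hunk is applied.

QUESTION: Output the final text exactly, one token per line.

Answer: quyh
encme
ruv
luwrw
kqzl
ydxj
mhu
pfiio
lkodg
tchar
mmah

Derivation:
Hunk 1: at line 7 remove [zwmt] add [pfiio] -> 11 lines: quyh encme dyiuc sqqlx lmq ydxj mhu pfiio lkodg tchar mmah
Hunk 2: at line 2 remove [sqqlx,lmq] add [tehz,wbf] -> 11 lines: quyh encme dyiuc tehz wbf ydxj mhu pfiio lkodg tchar mmah
Hunk 3: at line 1 remove [dyiuc,tehz,wbf] add [ruv,luwrw,kqzl] -> 11 lines: quyh encme ruv luwrw kqzl ydxj mhu pfiio lkodg tchar mmah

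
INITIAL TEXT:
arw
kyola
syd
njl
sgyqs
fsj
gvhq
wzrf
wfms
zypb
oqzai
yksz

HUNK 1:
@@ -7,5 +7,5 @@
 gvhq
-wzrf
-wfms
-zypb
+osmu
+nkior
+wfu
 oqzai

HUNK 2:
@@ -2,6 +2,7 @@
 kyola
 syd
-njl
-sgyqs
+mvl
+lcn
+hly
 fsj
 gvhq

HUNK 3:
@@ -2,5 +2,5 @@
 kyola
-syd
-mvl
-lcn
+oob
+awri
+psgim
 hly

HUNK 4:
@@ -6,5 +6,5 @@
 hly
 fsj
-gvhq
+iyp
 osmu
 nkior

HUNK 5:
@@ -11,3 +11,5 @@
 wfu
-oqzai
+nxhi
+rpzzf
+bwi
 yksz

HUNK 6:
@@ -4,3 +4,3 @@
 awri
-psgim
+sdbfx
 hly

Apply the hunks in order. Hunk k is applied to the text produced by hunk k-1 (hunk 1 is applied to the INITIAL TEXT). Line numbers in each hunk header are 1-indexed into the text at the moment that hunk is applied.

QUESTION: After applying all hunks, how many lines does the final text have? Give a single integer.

Answer: 15

Derivation:
Hunk 1: at line 7 remove [wzrf,wfms,zypb] add [osmu,nkior,wfu] -> 12 lines: arw kyola syd njl sgyqs fsj gvhq osmu nkior wfu oqzai yksz
Hunk 2: at line 2 remove [njl,sgyqs] add [mvl,lcn,hly] -> 13 lines: arw kyola syd mvl lcn hly fsj gvhq osmu nkior wfu oqzai yksz
Hunk 3: at line 2 remove [syd,mvl,lcn] add [oob,awri,psgim] -> 13 lines: arw kyola oob awri psgim hly fsj gvhq osmu nkior wfu oqzai yksz
Hunk 4: at line 6 remove [gvhq] add [iyp] -> 13 lines: arw kyola oob awri psgim hly fsj iyp osmu nkior wfu oqzai yksz
Hunk 5: at line 11 remove [oqzai] add [nxhi,rpzzf,bwi] -> 15 lines: arw kyola oob awri psgim hly fsj iyp osmu nkior wfu nxhi rpzzf bwi yksz
Hunk 6: at line 4 remove [psgim] add [sdbfx] -> 15 lines: arw kyola oob awri sdbfx hly fsj iyp osmu nkior wfu nxhi rpzzf bwi yksz
Final line count: 15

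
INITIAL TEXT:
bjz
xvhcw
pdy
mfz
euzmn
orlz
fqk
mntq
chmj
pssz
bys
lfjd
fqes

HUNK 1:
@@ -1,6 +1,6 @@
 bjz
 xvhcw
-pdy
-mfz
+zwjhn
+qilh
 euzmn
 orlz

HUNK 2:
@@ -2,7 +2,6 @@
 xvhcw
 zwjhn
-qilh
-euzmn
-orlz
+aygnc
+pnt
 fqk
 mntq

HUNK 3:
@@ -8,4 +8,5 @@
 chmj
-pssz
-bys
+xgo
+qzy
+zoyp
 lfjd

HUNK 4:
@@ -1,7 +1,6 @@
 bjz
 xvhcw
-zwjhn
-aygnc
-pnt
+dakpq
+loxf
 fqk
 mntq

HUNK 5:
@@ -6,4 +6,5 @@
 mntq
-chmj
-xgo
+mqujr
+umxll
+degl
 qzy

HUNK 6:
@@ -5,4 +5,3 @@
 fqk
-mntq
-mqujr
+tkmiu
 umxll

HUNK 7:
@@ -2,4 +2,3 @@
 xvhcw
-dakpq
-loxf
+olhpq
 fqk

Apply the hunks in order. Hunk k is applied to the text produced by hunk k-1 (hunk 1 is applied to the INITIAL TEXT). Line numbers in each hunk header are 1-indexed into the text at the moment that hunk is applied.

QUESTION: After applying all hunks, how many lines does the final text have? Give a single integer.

Answer: 11

Derivation:
Hunk 1: at line 1 remove [pdy,mfz] add [zwjhn,qilh] -> 13 lines: bjz xvhcw zwjhn qilh euzmn orlz fqk mntq chmj pssz bys lfjd fqes
Hunk 2: at line 2 remove [qilh,euzmn,orlz] add [aygnc,pnt] -> 12 lines: bjz xvhcw zwjhn aygnc pnt fqk mntq chmj pssz bys lfjd fqes
Hunk 3: at line 8 remove [pssz,bys] add [xgo,qzy,zoyp] -> 13 lines: bjz xvhcw zwjhn aygnc pnt fqk mntq chmj xgo qzy zoyp lfjd fqes
Hunk 4: at line 1 remove [zwjhn,aygnc,pnt] add [dakpq,loxf] -> 12 lines: bjz xvhcw dakpq loxf fqk mntq chmj xgo qzy zoyp lfjd fqes
Hunk 5: at line 6 remove [chmj,xgo] add [mqujr,umxll,degl] -> 13 lines: bjz xvhcw dakpq loxf fqk mntq mqujr umxll degl qzy zoyp lfjd fqes
Hunk 6: at line 5 remove [mntq,mqujr] add [tkmiu] -> 12 lines: bjz xvhcw dakpq loxf fqk tkmiu umxll degl qzy zoyp lfjd fqes
Hunk 7: at line 2 remove [dakpq,loxf] add [olhpq] -> 11 lines: bjz xvhcw olhpq fqk tkmiu umxll degl qzy zoyp lfjd fqes
Final line count: 11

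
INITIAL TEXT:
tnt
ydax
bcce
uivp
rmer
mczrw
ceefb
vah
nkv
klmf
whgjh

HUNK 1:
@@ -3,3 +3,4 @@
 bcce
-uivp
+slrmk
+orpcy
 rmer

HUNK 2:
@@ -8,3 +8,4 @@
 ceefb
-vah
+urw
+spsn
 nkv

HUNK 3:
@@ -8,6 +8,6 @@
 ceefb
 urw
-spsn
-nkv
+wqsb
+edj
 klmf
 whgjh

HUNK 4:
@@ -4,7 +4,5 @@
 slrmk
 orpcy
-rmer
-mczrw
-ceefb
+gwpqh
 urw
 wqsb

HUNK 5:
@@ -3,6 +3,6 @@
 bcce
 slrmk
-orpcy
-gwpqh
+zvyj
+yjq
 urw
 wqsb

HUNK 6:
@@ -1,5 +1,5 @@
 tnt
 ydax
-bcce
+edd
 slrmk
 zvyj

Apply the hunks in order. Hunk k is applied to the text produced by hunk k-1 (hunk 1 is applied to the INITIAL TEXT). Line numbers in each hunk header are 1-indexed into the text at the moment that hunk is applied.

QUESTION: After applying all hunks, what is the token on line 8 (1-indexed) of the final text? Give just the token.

Answer: wqsb

Derivation:
Hunk 1: at line 3 remove [uivp] add [slrmk,orpcy] -> 12 lines: tnt ydax bcce slrmk orpcy rmer mczrw ceefb vah nkv klmf whgjh
Hunk 2: at line 8 remove [vah] add [urw,spsn] -> 13 lines: tnt ydax bcce slrmk orpcy rmer mczrw ceefb urw spsn nkv klmf whgjh
Hunk 3: at line 8 remove [spsn,nkv] add [wqsb,edj] -> 13 lines: tnt ydax bcce slrmk orpcy rmer mczrw ceefb urw wqsb edj klmf whgjh
Hunk 4: at line 4 remove [rmer,mczrw,ceefb] add [gwpqh] -> 11 lines: tnt ydax bcce slrmk orpcy gwpqh urw wqsb edj klmf whgjh
Hunk 5: at line 3 remove [orpcy,gwpqh] add [zvyj,yjq] -> 11 lines: tnt ydax bcce slrmk zvyj yjq urw wqsb edj klmf whgjh
Hunk 6: at line 1 remove [bcce] add [edd] -> 11 lines: tnt ydax edd slrmk zvyj yjq urw wqsb edj klmf whgjh
Final line 8: wqsb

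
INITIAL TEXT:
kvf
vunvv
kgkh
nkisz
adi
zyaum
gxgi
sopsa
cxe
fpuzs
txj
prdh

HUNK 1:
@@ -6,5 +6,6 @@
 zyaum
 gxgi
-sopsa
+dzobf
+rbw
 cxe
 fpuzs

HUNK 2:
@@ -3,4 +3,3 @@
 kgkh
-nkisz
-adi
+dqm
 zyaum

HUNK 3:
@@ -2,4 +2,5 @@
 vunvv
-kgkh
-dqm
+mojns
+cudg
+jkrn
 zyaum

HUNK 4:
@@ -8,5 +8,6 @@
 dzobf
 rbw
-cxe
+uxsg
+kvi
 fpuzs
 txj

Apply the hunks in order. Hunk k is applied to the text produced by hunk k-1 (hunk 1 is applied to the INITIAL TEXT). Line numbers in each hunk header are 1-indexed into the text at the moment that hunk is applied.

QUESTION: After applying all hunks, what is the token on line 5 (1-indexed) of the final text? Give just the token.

Answer: jkrn

Derivation:
Hunk 1: at line 6 remove [sopsa] add [dzobf,rbw] -> 13 lines: kvf vunvv kgkh nkisz adi zyaum gxgi dzobf rbw cxe fpuzs txj prdh
Hunk 2: at line 3 remove [nkisz,adi] add [dqm] -> 12 lines: kvf vunvv kgkh dqm zyaum gxgi dzobf rbw cxe fpuzs txj prdh
Hunk 3: at line 2 remove [kgkh,dqm] add [mojns,cudg,jkrn] -> 13 lines: kvf vunvv mojns cudg jkrn zyaum gxgi dzobf rbw cxe fpuzs txj prdh
Hunk 4: at line 8 remove [cxe] add [uxsg,kvi] -> 14 lines: kvf vunvv mojns cudg jkrn zyaum gxgi dzobf rbw uxsg kvi fpuzs txj prdh
Final line 5: jkrn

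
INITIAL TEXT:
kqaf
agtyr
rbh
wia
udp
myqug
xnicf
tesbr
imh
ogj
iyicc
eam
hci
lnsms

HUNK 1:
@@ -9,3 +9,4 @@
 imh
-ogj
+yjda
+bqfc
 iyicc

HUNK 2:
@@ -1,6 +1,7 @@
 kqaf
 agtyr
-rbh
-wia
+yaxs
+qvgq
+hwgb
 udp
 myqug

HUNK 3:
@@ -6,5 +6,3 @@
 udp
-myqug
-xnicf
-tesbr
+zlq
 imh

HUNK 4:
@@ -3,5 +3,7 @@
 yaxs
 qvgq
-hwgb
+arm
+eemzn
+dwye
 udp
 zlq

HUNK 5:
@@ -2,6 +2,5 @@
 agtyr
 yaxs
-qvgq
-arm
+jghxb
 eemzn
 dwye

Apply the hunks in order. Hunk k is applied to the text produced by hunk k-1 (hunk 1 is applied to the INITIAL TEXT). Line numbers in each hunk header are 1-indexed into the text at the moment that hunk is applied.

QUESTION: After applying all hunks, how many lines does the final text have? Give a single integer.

Answer: 15

Derivation:
Hunk 1: at line 9 remove [ogj] add [yjda,bqfc] -> 15 lines: kqaf agtyr rbh wia udp myqug xnicf tesbr imh yjda bqfc iyicc eam hci lnsms
Hunk 2: at line 1 remove [rbh,wia] add [yaxs,qvgq,hwgb] -> 16 lines: kqaf agtyr yaxs qvgq hwgb udp myqug xnicf tesbr imh yjda bqfc iyicc eam hci lnsms
Hunk 3: at line 6 remove [myqug,xnicf,tesbr] add [zlq] -> 14 lines: kqaf agtyr yaxs qvgq hwgb udp zlq imh yjda bqfc iyicc eam hci lnsms
Hunk 4: at line 3 remove [hwgb] add [arm,eemzn,dwye] -> 16 lines: kqaf agtyr yaxs qvgq arm eemzn dwye udp zlq imh yjda bqfc iyicc eam hci lnsms
Hunk 5: at line 2 remove [qvgq,arm] add [jghxb] -> 15 lines: kqaf agtyr yaxs jghxb eemzn dwye udp zlq imh yjda bqfc iyicc eam hci lnsms
Final line count: 15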